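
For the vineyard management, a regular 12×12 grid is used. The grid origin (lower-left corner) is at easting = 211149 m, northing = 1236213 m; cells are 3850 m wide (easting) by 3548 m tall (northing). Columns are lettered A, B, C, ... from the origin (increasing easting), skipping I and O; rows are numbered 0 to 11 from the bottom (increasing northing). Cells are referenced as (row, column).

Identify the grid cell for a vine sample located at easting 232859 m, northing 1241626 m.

(1, F)

Column index: ⌊(232859 − 211149) / 3850⌋ = ⌊5.639⌋ = 5 → column F
Row offset from origin: ⌊(1241626 − 1236213) / 3548⌋ = ⌊1.526⌋ = 1 → row 1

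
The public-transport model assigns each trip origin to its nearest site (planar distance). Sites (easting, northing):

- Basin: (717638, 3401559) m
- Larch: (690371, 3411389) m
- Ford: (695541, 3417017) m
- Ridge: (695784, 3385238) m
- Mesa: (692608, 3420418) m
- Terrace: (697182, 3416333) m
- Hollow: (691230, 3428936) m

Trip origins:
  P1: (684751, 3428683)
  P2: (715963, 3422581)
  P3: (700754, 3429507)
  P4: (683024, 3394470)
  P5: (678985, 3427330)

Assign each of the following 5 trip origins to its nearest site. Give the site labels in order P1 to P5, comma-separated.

Hollow, Terrace, Hollow, Ridge, Hollow

P1 → Hollow (d²=42041450.00)
P2 → Terrace (d²=391763465.00)
P3 → Hollow (d²=91032617.00)
P4 → Ridge (d²=248047424.00)
P5 → Hollow (d²=152519261.00)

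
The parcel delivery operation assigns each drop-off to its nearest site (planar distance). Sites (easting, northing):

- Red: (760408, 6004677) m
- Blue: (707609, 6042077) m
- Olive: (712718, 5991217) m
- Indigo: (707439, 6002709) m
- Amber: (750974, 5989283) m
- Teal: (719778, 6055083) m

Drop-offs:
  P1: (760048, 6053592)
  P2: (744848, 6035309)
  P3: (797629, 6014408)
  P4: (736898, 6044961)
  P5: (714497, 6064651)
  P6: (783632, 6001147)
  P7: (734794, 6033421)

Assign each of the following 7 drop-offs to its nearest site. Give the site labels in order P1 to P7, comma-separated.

P1 → Teal (d²=1623895981.00)
P2 → Teal (d²=1019515976.00)
P3 → Red (d²=1480095202.00)
P4 → Teal (d²=395549284.00)
P5 → Teal (d²=119435585.00)
P6 → Red (d²=551815076.00)
P7 → Teal (d²=694722500.00)

Teal, Teal, Red, Teal, Teal, Red, Teal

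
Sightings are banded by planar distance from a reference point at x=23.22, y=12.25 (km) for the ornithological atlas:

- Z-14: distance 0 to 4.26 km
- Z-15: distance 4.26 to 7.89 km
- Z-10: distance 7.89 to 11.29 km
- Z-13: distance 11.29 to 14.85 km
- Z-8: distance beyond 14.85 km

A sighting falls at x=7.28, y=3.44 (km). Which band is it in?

Z-8

Distance = √((7.28−23.22)² + (3.44−12.25)²) = √(254.084 + 77.616) = 18.213 km.
14.85 ≤ 18.213 < ∞ → Z-8.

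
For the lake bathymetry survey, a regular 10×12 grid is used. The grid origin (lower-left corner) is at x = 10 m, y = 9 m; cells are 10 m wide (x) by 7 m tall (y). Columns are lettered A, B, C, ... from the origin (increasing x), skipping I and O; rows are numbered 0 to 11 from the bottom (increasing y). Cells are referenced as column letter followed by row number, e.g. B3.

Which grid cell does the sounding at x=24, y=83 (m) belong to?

B10

Column index: ⌊(24 − 10) / 10⌋ = ⌊1.400⌋ = 1 → column B
Row offset from origin: ⌊(83 − 9) / 7⌋ = ⌊10.571⌋ = 10 → row 10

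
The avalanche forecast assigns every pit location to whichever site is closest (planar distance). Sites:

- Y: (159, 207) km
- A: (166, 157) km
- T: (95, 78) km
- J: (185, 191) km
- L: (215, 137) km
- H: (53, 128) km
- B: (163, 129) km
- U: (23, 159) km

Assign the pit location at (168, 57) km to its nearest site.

Squared distances to each site:
Y: 22581.000; A: 10004.000; T: 5770.000; J: 18245.000; L: 8609.000; H: 18266.000; B: 5209.000; U: 31429.000.
Minimum at B.

B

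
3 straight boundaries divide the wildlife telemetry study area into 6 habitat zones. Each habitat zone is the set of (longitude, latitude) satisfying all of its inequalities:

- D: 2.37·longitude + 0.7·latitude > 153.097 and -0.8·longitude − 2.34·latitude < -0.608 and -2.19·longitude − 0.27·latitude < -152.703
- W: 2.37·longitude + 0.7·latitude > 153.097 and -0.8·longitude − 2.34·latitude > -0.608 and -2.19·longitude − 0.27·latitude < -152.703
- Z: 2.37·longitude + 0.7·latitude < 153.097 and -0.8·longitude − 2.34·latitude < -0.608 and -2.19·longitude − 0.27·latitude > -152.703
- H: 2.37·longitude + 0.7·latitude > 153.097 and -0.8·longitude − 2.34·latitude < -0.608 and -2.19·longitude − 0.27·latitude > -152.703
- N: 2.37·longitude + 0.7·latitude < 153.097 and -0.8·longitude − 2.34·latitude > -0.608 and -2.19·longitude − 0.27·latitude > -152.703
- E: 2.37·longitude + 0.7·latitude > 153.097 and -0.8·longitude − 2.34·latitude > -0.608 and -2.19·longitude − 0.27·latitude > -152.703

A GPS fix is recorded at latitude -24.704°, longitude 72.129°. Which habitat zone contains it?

2.37·72.129 + 0.7·-24.704 = 153.653, which is > 153.097
-0.8·72.129 − 2.34·-24.704 = 0.104, which is > -0.608
-2.19·72.129 − 0.27·-24.704 = -151.292, which is > -152.703
This sign pattern matches E.

E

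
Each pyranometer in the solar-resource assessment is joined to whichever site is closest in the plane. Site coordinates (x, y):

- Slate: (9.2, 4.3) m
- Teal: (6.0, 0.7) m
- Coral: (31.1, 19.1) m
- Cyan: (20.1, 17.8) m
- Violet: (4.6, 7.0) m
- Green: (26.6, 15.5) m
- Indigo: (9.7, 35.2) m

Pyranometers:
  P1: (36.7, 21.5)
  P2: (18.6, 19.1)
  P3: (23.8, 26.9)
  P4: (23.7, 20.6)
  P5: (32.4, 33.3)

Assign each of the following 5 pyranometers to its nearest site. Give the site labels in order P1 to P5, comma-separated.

P1 → Coral (d²=37.12)
P2 → Cyan (d²=3.94)
P3 → Cyan (d²=96.50)
P4 → Cyan (d²=20.80)
P5 → Coral (d²=203.33)

Coral, Cyan, Cyan, Cyan, Coral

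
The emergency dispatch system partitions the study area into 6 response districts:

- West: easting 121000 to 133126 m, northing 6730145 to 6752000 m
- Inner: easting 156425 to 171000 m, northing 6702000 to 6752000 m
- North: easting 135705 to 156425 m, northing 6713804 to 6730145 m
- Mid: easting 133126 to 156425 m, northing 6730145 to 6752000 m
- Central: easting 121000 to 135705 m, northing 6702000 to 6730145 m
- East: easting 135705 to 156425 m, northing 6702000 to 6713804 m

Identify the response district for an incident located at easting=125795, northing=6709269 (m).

Central

The point has easting = 125795 and northing = 6709269.
Only Central satisfies 121000 ≤ easting ≤ 135705 and 6702000 ≤ northing ≤ 6730145.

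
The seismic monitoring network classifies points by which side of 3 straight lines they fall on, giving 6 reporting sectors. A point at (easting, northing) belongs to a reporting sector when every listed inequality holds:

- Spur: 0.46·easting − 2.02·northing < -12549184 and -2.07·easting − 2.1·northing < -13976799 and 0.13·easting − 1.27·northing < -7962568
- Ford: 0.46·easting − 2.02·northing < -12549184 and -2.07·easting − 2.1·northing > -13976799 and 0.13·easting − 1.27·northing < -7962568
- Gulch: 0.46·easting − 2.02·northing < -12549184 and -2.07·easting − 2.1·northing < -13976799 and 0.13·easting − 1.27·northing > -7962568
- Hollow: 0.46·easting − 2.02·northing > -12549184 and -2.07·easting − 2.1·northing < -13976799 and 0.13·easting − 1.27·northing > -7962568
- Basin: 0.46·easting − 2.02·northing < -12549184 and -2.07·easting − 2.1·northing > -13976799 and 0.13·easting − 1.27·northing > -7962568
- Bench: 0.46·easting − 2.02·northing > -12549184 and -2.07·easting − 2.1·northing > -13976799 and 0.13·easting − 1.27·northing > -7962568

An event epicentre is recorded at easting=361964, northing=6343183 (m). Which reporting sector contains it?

Spur

0.46·361964 − 2.02·6343183 = -12646726.220, which is < -12549184
-2.07·361964 − 2.1·6343183 = -14069949.780, which is < -13976799
0.13·361964 − 1.27·6343183 = -8008787.090, which is < -7962568
This sign pattern matches Spur.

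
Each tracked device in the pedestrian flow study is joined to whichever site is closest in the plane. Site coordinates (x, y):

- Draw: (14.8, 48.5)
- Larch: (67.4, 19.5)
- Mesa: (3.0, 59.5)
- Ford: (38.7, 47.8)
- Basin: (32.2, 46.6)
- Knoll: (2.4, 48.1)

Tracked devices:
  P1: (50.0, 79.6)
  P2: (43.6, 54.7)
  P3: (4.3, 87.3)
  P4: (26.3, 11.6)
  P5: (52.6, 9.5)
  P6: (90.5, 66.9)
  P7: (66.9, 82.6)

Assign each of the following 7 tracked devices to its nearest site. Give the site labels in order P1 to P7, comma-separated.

P1 → Ford (d²=1138.93)
P2 → Ford (d²=71.62)
P3 → Mesa (d²=774.53)
P4 → Basin (d²=1259.81)
P5 → Larch (d²=319.04)
P6 → Larch (d²=2780.37)
P7 → Ford (d²=2006.28)

Ford, Ford, Mesa, Basin, Larch, Larch, Ford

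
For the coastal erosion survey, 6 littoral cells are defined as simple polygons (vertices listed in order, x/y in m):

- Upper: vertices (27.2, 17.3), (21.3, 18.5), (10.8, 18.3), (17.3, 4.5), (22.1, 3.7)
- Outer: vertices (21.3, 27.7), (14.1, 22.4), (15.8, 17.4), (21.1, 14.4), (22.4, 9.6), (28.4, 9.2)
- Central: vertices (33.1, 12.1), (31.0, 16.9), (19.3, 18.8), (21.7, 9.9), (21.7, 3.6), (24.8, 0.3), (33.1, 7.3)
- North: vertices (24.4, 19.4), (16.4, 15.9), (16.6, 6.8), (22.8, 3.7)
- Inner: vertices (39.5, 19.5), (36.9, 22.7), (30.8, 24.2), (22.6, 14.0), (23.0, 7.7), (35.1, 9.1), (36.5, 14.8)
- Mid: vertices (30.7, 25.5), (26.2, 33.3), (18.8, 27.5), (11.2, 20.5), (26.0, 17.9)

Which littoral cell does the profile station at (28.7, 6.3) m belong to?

Central

Cast a ray rightward from (28.7, 6.3). For each polygon, the edges (by vertex number in listed order) whose endpoints lie on opposite sides of y = 6.3, where each meets that height, and whether that is right or left of the point:
Upper: 3–4 at x≈16.45 (left), 5–1 at x≈23.07 (left) → 0 crossings.
Outer: no edge straddles that height → 0 crossings.
Central: 4–5 at x≈21.70 (left), 6–7 at x≈31.91 (right) → 1 crossing.
North: 3–4 at x≈17.60 (left), 4–1 at x≈23.06 (left) → 0 crossings.
Inner: no edge straddles that height → 0 crossings.
Mid: no edge straddles that height → 0 crossings.
Only Central has an odd count, so the point is inside Central.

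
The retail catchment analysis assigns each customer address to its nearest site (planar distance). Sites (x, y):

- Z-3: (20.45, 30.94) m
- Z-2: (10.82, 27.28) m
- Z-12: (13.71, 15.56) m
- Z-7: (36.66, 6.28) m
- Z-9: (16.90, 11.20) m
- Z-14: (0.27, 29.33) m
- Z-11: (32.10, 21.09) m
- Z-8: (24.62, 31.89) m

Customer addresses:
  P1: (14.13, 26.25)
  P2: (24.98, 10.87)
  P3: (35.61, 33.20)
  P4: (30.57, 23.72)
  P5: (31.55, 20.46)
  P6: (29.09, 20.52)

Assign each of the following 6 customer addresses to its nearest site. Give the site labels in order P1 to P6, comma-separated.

Z-2, Z-9, Z-8, Z-11, Z-11, Z-11

P1 → Z-2 (d²=12.02)
P2 → Z-9 (d²=65.40)
P3 → Z-8 (d²=122.50)
P4 → Z-11 (d²=9.26)
P5 → Z-11 (d²=0.70)
P6 → Z-11 (d²=9.39)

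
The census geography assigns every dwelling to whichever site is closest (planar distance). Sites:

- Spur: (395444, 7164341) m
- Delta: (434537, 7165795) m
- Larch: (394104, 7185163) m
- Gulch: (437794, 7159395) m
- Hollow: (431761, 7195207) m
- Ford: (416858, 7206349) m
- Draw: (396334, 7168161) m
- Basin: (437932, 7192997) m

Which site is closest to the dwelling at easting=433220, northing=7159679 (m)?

Squared distances to each site:
Spur: 1448760420.000; Delta: 39139945.000; Larch: 2179495712.000; Gulch: 21002132.000; Hollow: 1264367465.000; Ford: 2445803944.000; Draw: 1432521320.000; Basin: 1132292068.000.
Minimum at Gulch.

Gulch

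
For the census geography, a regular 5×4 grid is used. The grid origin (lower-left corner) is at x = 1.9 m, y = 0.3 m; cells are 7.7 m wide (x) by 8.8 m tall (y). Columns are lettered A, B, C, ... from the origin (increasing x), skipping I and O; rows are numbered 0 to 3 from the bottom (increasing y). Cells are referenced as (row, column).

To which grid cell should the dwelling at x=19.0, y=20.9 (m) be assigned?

(2, C)

Column index: ⌊(19.0 − 1.9) / 7.7⌋ = ⌊2.221⌋ = 2 → column C
Row offset from origin: ⌊(20.9 − 0.3) / 8.8⌋ = ⌊2.341⌋ = 2 → row 2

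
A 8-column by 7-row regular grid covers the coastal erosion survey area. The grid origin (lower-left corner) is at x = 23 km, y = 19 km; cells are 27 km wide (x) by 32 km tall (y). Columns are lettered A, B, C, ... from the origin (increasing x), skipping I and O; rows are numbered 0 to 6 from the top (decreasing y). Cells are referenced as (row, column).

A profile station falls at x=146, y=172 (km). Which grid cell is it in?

(2, E)

Column index: ⌊(146 − 23) / 27⌋ = ⌊4.556⌋ = 4 → column E
Row offset from origin: ⌊(172 − 19) / 32⌋ = ⌊4.781⌋ = 4 → row 2 (counted from top)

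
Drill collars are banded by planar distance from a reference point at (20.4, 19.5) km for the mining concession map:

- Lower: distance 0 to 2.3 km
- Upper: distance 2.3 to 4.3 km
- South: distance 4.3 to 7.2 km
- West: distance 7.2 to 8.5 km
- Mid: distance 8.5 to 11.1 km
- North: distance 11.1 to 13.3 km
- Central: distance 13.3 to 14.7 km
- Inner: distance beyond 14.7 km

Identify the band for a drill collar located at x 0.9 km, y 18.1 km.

Inner

Distance = √((0.9−20.4)² + (18.1−19.5)²) = √(380.250 + 1.960) = 19.550 km.
14.7 ≤ 19.550 < ∞ → Inner.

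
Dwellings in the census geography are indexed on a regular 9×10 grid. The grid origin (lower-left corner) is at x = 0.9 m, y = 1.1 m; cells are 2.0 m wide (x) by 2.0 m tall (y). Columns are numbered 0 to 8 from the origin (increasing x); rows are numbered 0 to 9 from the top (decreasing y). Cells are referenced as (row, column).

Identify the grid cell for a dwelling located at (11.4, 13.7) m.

(3, 5)

Column index: ⌊(11.4 − 0.9) / 2.0⌋ = ⌊5.250⌋ = 5
Row offset from origin: ⌊(13.7 − 1.1) / 2.0⌋ = ⌊6.300⌋ = 6 → row 3 (counted from top)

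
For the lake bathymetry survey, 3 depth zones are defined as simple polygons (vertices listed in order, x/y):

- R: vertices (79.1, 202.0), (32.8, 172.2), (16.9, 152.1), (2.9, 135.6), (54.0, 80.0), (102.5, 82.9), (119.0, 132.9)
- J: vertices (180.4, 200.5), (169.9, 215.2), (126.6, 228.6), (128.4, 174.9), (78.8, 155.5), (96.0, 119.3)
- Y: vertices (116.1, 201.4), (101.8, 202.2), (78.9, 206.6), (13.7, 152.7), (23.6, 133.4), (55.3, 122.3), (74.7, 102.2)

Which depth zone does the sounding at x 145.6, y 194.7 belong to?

J

Cast a ray rightward from (145.6, 194.7). For each polygon, the edges (by vertex number in listed order) whose endpoints lie on opposite sides of y = 194.7, where each meets that height, and whether that is right or left of the point:
R: 1–2 at x≈67.76 (left), 7–1 at x≈83.32 (left) → 0 crossings.
J: 3–4 at x≈127.74 (left), 6–1 at x≈174.37 (right) → 1 crossing.
Y: 3–4 at x≈64.51 (left), 7–1 at x≈113.30 (left) → 0 crossings.
Only J has an odd count, so the point is inside J.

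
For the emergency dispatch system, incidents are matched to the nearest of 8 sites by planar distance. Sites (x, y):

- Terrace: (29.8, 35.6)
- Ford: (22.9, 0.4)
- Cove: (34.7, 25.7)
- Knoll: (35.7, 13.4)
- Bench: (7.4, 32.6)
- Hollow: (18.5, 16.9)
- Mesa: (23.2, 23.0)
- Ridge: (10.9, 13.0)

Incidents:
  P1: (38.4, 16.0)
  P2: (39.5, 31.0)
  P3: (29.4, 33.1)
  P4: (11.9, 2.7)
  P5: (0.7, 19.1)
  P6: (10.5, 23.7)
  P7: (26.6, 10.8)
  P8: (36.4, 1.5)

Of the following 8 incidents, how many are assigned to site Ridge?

2

P1 → Knoll
P2 → Cove
P3 → Terrace
P4 → Ridge
P5 → Ridge
P6 → Bench
P7 → Knoll
P8 → Knoll
2 of the 8 go to Ridge.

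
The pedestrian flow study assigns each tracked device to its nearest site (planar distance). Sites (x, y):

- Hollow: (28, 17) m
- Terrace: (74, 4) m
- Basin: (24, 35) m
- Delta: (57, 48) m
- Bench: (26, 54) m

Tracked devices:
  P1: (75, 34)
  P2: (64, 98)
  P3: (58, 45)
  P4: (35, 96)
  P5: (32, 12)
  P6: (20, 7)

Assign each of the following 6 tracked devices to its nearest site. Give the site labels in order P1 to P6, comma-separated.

Delta, Delta, Delta, Bench, Hollow, Hollow

P1 → Delta (d²=520.00)
P2 → Delta (d²=2549.00)
P3 → Delta (d²=10.00)
P4 → Bench (d²=1845.00)
P5 → Hollow (d²=41.00)
P6 → Hollow (d²=164.00)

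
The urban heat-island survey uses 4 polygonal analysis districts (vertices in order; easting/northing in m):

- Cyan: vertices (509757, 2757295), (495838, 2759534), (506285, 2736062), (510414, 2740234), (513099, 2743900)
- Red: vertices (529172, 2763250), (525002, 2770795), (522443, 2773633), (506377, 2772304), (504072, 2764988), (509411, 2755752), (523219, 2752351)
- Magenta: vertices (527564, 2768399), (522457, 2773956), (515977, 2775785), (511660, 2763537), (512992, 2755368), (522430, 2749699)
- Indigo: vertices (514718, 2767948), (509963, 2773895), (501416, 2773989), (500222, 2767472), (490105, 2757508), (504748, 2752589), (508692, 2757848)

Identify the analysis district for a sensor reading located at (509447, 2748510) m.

Cast a ray rightward from (509447, 2748510). For each polygon, the edges (by vertex number in listed order) whose endpoints lie on opposite sides of northing = 2748510, where each meets that height, and whether that is right or left of the point:
Cyan: 2–3 at easting≈500744.6 (left), 5–1 at easting≈511948.8 (right) → 1 crossing.
Red: no edge straddles that height → 0 crossings.
Magenta: no edge straddles that height → 0 crossings.
Indigo: no edge straddles that height → 0 crossings.
Only Cyan has an odd count, so the point is inside Cyan.

Cyan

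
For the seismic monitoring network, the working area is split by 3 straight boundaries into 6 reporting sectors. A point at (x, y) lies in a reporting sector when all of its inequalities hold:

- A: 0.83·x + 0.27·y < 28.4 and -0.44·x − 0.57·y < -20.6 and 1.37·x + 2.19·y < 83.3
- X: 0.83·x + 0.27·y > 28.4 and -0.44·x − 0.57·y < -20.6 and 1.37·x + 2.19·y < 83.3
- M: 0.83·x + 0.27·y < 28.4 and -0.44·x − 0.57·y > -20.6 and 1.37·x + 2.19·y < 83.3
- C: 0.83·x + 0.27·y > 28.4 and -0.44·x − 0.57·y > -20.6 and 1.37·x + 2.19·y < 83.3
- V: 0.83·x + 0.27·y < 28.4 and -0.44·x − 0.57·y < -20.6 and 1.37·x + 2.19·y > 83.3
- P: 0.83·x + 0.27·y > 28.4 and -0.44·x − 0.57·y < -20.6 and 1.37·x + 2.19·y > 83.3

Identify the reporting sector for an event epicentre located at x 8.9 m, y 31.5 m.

A

0.83·8.9 + 0.27·31.5 = 15.892, which is < 28.4
-0.44·8.9 − 0.57·31.5 = -21.871, which is < -20.6
1.37·8.9 + 2.19·31.5 = 81.178, which is < 83.3
This sign pattern matches A.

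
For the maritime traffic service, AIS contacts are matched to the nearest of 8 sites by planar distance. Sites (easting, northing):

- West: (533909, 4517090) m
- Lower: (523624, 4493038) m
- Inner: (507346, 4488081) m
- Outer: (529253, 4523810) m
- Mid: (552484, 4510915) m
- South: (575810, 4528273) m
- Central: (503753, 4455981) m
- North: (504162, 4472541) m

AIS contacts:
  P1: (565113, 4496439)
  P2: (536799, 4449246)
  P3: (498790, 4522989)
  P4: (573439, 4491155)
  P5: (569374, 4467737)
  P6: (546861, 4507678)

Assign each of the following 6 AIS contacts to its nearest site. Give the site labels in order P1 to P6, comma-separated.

P1 → Mid (d²=369046217.00)
P2 → Central (d²=1137398341.00)
P3 → Outer (d²=928668410.00)
P4 → Mid (d²=829569625.00)
P5 → Mid (d²=2149611784.00)
P6 → Mid (d²=42096298.00)

Mid, Central, Outer, Mid, Mid, Mid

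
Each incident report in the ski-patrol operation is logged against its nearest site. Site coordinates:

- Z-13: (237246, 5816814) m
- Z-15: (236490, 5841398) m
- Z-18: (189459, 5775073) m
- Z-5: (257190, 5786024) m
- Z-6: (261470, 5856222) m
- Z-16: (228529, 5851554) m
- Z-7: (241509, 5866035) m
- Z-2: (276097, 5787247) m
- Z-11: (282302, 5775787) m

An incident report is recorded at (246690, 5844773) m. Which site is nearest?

Squared distances to each site:
Z-13: 870894817.000; Z-15: 115430625.000; Z-18: 8133477361.000; Z-5: 3561695001.000; Z-6: 349528001.000; Z-16: 375803882.000; Z-7: 478915405.000; Z-2: 4174012325.000; Z-11: 6027282740.000.
Minimum at Z-15.

Z-15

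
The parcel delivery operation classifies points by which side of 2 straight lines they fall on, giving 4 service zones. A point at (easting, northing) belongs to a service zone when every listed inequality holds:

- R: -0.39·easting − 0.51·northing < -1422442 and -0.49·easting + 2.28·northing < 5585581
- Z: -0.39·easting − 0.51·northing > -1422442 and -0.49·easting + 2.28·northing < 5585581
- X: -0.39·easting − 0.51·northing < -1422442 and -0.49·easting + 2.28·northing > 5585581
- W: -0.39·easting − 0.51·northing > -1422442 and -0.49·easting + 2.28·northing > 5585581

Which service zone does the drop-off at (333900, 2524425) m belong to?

W

-0.39·333900 − 0.51·2524425 = -1417677.750, which is > -1422442
-0.49·333900 + 2.28·2524425 = 5592078.000, which is > 5585581
This sign pattern matches W.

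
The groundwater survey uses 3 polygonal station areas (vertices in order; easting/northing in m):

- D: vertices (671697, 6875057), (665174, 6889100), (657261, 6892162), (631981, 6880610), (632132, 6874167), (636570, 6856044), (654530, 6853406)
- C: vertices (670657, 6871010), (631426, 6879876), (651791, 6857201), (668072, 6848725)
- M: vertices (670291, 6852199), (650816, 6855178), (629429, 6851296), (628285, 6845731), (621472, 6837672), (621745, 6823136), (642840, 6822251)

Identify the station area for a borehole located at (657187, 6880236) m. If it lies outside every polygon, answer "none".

Cast a ray rightward from (657187, 6880236). For each polygon, the edges (by vertex number in listed order) whose endpoints lie on opposite sides of northing = 6880236, where each meets that height, and whether that is right or left of the point:
D: 1–2 at easting≈669291.3 (right), 4–5 at easting≈631989.8 (left) → 1 crossing.
C: no edge straddles that height → 0 crossings.
M: no edge straddles that height → 0 crossings.
Only D has an odd count, so the point is inside D.

D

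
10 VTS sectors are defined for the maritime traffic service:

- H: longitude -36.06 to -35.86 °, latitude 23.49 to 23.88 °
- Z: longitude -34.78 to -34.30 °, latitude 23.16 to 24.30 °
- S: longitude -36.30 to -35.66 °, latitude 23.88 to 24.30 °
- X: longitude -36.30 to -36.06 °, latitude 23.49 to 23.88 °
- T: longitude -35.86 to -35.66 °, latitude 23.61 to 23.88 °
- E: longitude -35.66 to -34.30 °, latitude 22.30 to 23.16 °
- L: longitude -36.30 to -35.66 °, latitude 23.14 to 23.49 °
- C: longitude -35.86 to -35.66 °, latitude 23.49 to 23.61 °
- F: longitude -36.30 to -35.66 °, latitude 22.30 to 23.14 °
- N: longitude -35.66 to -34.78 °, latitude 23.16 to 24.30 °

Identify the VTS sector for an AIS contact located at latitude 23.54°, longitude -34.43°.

The point has longitude = -34.43 and latitude = 23.54.
Only Z satisfies -34.78 ≤ longitude ≤ -34.30 and 23.16 ≤ latitude ≤ 24.30.

Z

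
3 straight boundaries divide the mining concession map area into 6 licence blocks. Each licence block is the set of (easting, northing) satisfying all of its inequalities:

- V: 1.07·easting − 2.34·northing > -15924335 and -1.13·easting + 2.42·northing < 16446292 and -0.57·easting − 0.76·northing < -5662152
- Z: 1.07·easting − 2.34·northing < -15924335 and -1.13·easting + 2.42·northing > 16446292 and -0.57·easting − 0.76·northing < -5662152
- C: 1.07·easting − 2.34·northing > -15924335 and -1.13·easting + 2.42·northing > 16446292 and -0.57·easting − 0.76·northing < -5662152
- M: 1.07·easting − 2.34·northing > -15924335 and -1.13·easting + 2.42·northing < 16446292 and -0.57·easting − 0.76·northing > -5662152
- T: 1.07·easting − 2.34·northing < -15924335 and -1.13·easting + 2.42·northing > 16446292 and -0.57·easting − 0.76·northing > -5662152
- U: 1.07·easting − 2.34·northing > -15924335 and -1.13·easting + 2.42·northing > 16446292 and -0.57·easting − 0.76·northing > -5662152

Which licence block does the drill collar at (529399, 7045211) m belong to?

1.07·529399 − 2.34·7045211 = -15919336.810, which is > -15924335
-1.13·529399 + 2.42·7045211 = 16451189.750, which is > 16446292
-0.57·529399 − 0.76·7045211 = -5656117.790, which is > -5662152
This sign pattern matches U.

U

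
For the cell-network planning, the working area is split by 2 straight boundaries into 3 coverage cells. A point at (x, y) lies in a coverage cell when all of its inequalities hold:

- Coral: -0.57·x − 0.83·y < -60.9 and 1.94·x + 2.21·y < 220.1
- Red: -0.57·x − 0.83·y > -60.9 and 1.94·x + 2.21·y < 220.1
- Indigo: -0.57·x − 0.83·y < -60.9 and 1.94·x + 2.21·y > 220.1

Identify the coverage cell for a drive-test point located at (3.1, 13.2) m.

Red

-0.57·3.1 − 0.83·13.2 = -12.723, which is > -60.9
1.94·3.1 + 2.21·13.2 = 35.186, which is < 220.1
This sign pattern matches Red.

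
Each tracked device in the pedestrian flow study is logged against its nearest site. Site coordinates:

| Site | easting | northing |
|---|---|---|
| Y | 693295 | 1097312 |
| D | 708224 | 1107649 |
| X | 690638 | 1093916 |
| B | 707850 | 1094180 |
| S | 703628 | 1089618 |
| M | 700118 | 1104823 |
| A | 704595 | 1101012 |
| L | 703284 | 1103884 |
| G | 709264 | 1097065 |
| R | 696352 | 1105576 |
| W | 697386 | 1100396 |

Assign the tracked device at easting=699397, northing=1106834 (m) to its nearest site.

Squared distances to each site:
Y: 127902888.000; D: 78580154.000; X: 243594805.000; B: 231576925.000; S: 314292017.000; M: 4563962.000; A: 60914888.000; L: 23811269.000; G: 192791050.000; R: 10854589.000; W: 45491965.000.
Minimum at M.

M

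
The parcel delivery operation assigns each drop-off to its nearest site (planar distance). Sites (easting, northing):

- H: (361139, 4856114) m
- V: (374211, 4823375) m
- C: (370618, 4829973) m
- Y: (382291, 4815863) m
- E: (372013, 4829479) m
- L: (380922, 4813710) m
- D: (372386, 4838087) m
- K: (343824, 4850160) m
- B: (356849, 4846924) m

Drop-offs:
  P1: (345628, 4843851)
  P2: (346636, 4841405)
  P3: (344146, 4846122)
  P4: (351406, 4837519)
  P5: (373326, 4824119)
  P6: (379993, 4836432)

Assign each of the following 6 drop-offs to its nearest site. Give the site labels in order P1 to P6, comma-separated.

K, K, K, B, V, D

P1 → K (d²=43057897.00)
P2 → K (d²=84557369.00)
P3 → K (d²=16409128.00)
P4 → B (d²=118080274.00)
P5 → V (d²=1336761.00)
P6 → D (d²=60605474.00)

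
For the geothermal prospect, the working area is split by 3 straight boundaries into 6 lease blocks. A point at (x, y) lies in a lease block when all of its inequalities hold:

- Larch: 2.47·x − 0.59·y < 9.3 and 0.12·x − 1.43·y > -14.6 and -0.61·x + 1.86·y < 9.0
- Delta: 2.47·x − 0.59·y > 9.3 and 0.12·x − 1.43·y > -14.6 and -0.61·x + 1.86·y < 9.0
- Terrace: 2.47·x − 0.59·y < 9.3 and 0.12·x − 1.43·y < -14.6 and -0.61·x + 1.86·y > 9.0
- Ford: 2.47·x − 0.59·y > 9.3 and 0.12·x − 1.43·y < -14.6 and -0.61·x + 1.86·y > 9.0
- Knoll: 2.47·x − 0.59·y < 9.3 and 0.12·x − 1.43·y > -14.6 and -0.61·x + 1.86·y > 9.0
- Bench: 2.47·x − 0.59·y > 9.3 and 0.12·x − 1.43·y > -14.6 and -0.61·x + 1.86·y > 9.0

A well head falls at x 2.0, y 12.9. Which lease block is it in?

Terrace

2.47·2.0 − 0.59·12.9 = -2.671, which is < 9.3
0.12·2.0 − 1.43·12.9 = -18.207, which is < -14.6
-0.61·2.0 + 1.86·12.9 = 22.774, which is > 9.0
This sign pattern matches Terrace.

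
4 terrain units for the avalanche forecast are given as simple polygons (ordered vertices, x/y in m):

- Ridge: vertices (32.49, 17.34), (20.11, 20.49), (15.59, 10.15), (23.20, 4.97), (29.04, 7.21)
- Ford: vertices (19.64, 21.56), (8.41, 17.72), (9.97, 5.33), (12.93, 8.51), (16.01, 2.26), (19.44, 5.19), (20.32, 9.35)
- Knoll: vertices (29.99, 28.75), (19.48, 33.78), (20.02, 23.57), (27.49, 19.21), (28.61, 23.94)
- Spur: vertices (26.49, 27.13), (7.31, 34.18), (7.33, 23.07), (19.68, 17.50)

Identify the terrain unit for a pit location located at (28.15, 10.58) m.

Ridge

Cast a ray rightward from (28.15, 10.58). For each polygon, the edges (by vertex number in listed order) whose endpoints lie on opposite sides of y = 10.58, where each meets that height, and whether that is right or left of the point:
Ridge: 2–3 at x≈15.778 (left), 5–1 at x≈30.188 (right) → 1 crossing.
Ford: 2–3 at x≈9.309 (left), 7–1 at x≈20.251 (left) → 0 crossings.
Knoll: no edge straddles that height → 0 crossings.
Spur: no edge straddles that height → 0 crossings.
Only Ridge has an odd count, so the point is inside Ridge.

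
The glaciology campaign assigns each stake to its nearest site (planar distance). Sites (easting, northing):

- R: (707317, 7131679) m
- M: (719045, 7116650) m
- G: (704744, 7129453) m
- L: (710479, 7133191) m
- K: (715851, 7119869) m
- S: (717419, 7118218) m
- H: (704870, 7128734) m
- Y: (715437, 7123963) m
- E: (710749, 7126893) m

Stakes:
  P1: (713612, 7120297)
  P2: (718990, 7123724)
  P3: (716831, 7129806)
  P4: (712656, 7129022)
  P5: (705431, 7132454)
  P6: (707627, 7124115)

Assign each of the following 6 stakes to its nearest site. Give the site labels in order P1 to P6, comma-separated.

P1 → K (d²=5196305.00)
P2 → Y (d²=12680930.00)
P3 → Y (d²=36083885.00)
P4 → E (d²=8169290.00)
P5 → R (d²=4157621.00)
P6 → E (d²=17464168.00)

K, Y, Y, E, R, E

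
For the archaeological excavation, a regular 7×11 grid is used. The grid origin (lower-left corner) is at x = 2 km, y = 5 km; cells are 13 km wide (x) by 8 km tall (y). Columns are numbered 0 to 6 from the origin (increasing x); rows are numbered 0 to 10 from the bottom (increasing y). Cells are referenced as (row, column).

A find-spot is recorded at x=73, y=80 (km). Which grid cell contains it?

Column index: ⌊(73 − 2) / 13⌋ = ⌊5.462⌋ = 5
Row offset from origin: ⌊(80 − 5) / 8⌋ = ⌊9.375⌋ = 9 → row 9

(9, 5)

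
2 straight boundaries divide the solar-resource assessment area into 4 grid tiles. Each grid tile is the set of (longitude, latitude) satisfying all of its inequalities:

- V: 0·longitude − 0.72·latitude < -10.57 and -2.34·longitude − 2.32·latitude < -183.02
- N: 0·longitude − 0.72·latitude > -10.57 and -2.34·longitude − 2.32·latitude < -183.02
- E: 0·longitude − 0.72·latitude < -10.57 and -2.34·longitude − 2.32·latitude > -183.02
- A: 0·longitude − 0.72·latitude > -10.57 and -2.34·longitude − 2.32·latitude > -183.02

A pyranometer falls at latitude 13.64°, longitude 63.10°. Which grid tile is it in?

A

0·63.10 − 0.72·13.64 = -9.821, which is > -10.57
-2.34·63.10 − 2.32·13.64 = -179.299, which is > -183.02
This sign pattern matches A.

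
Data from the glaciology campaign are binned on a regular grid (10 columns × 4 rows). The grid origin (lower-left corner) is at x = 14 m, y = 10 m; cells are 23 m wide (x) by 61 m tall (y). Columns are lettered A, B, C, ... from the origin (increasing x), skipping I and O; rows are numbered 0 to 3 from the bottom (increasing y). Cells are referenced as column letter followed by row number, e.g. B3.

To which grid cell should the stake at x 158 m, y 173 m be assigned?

Column index: ⌊(158 − 14) / 23⌋ = ⌊6.261⌋ = 6 → column G
Row offset from origin: ⌊(173 − 10) / 61⌋ = ⌊2.672⌋ = 2 → row 2

G2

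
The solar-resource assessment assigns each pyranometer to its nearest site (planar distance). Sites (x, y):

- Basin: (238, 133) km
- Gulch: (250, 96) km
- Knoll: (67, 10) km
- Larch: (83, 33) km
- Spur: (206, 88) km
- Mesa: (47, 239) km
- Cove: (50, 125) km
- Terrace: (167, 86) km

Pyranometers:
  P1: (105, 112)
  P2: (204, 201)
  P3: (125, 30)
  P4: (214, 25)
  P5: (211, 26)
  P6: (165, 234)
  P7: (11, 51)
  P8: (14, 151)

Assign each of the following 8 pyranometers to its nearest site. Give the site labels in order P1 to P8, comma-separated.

Cove, Basin, Larch, Spur, Spur, Mesa, Knoll, Cove

P1 → Cove (d²=3194.00)
P2 → Basin (d²=5780.00)
P3 → Larch (d²=1773.00)
P4 → Spur (d²=4033.00)
P5 → Spur (d²=3869.00)
P6 → Mesa (d²=13949.00)
P7 → Knoll (d²=4817.00)
P8 → Cove (d²=1972.00)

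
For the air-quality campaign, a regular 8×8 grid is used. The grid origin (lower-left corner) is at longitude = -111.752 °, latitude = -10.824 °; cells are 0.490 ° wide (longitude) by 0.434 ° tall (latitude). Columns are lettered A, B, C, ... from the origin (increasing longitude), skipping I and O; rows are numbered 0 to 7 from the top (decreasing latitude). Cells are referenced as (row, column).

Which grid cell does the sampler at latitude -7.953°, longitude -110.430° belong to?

Column index: ⌊(-110.430 − -111.752) / 0.490⌋ = ⌊2.698⌋ = 2 → column C
Row offset from origin: ⌊(-7.953 − -10.824) / 0.434⌋ = ⌊6.615⌋ = 6 → row 1 (counted from top)

(1, C)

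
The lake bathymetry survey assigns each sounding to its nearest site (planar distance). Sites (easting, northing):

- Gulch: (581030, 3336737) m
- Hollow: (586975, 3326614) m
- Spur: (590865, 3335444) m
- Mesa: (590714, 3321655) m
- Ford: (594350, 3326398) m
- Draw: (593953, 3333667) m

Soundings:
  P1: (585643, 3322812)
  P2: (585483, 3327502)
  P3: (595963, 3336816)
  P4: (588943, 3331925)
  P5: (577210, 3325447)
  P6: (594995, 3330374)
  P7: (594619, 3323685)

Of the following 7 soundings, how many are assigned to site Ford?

1

P1 → Hollow
P2 → Hollow
P3 → Draw
P4 → Spur
P5 → Hollow
P6 → Draw
P7 → Ford
1 of the 7 goes to Ford.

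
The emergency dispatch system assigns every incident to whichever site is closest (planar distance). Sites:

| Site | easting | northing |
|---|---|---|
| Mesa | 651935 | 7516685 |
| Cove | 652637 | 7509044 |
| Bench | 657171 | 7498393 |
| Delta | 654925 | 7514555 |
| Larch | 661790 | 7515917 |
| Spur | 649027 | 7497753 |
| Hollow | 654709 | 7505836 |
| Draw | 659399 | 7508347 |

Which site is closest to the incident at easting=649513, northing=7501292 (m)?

Spur

Squared distances to each site:
Mesa: 242810533.000; Cove: 69852880.000; Bench: 67049165.000; Delta: 205196913.000; Larch: 364615354.000; Spur: 12760717.000; Hollow: 47646352.000; Draw: 147506021.000.
Minimum at Spur.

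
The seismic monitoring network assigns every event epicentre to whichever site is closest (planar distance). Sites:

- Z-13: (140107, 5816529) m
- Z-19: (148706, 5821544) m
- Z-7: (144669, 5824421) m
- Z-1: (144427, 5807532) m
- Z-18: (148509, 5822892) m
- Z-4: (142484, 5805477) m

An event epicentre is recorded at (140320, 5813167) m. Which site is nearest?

Z-13

Squared distances to each site:
Z-13: 11348413.000; Z-19: 140499125.000; Z-7: 145566317.000; Z-1: 48620674.000; Z-18: 161635346.000; Z-4: 63818996.000.
Minimum at Z-13.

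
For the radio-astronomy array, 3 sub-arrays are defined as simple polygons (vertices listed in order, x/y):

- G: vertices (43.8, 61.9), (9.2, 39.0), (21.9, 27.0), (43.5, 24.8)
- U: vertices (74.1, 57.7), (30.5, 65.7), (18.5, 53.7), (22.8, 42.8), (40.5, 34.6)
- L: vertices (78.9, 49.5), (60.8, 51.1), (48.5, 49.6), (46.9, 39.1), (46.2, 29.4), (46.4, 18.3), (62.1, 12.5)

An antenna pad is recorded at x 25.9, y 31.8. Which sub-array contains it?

G

Cast a ray rightward from (25.9, 31.8). For each polygon, the edges (by vertex number in listed order) whose endpoints lie on opposite sides of y = 31.8, where each meets that height, and whether that is right or left of the point:
G: 2–3 at x≈16.82 (left), 4–1 at x≈43.56 (right) → 1 crossing.
U: no edge straddles that height → 0 crossings.
L: 4–5 at x≈46.37 (right), 7–1 at x≈70.86 (right) → 2 crossings.
Only G has an odd count, so the point is inside G.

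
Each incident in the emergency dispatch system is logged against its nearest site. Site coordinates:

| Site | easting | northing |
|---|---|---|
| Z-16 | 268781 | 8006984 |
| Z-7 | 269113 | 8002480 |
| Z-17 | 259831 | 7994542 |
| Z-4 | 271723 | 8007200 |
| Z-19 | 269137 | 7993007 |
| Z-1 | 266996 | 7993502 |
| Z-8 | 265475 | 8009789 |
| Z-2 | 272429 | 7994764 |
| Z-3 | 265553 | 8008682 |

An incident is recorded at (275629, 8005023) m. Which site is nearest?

Z-4

Squared distances to each site:
Z-16: 50740625.000; Z-7: 48925105.000; Z-17: 359428165.000; Z-4: 19996165.000; Z-19: 186530320.000; Z-1: 207262130.000; Z-8: 125818472.000; Z-2: 115487081.000; Z-3: 114914057.000.
Minimum at Z-4.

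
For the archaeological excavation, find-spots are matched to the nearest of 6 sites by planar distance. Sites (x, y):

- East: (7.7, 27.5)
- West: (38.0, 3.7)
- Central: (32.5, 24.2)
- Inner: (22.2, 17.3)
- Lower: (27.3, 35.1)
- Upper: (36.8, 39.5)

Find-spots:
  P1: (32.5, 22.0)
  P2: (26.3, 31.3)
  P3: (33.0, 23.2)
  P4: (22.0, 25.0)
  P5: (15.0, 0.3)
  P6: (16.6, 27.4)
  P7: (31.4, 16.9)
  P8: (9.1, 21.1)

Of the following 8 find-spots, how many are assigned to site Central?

3

P1 → Central
P2 → Lower
P3 → Central
P4 → Inner
P5 → Inner
P6 → East
P7 → Central
P8 → East
3 of the 8 go to Central.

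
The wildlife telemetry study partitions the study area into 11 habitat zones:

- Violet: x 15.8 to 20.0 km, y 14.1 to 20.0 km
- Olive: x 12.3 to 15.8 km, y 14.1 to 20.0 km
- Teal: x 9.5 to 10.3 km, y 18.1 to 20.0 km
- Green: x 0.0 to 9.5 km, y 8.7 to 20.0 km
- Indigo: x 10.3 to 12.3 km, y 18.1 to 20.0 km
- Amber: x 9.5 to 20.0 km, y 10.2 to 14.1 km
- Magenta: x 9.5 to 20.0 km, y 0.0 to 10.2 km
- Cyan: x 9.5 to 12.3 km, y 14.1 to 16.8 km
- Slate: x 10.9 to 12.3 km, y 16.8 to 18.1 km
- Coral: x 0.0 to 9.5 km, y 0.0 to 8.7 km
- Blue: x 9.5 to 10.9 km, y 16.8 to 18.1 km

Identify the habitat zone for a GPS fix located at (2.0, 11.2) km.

The point has x = 2.0 and y = 11.2.
Only Green satisfies 0.0 ≤ x ≤ 9.5 and 8.7 ≤ y ≤ 20.0.

Green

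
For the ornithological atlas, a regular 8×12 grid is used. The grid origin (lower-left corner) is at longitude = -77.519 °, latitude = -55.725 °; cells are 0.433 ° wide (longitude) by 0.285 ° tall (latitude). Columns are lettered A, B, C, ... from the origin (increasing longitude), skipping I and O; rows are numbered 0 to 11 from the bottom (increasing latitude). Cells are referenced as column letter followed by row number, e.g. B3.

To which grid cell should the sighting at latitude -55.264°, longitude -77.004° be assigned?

Column index: ⌊(-77.004 − -77.519) / 0.433⌋ = ⌊1.189⌋ = 1 → column B
Row offset from origin: ⌊(-55.264 − -55.725) / 0.285⌋ = ⌊1.618⌋ = 1 → row 1

B1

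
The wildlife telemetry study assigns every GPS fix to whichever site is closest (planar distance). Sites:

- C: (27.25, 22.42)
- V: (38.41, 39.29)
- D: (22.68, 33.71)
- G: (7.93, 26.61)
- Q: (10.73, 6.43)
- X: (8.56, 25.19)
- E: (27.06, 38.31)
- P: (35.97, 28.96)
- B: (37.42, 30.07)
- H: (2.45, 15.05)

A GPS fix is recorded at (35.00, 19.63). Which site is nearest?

Squared distances to each site:
C: 67.847; V: 398.144; D: 350.029; G: 781.505; Q: 763.273; X: 729.987; E: 411.986; P: 87.990; B: 114.850; H: 1080.479.
Minimum at C.

C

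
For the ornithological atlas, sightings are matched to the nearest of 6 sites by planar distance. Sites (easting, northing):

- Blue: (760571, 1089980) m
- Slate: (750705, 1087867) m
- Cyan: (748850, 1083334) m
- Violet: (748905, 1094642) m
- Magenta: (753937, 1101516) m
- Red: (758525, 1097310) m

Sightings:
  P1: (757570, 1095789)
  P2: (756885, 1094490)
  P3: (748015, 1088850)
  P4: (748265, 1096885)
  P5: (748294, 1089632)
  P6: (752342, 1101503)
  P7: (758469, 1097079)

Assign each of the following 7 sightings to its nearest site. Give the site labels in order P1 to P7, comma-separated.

P1 → Red (d²=3225466.00)
P2 → Red (d²=10642000.00)
P3 → Slate (d²=8202389.00)
P4 → Violet (d²=5440649.00)
P5 → Slate (d²=8928146.00)
P6 → Magenta (d²=2544194.00)
P7 → Red (d²=56497.00)

Red, Red, Slate, Violet, Slate, Magenta, Red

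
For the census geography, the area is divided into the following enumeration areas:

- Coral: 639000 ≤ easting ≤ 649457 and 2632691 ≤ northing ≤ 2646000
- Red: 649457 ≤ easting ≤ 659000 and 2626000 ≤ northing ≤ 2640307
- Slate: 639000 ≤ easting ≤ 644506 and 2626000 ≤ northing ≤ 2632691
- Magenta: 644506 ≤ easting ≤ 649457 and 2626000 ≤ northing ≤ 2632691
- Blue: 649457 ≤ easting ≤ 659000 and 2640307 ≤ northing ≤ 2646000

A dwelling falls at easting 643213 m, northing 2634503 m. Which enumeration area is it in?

Coral

The point has easting = 643213 and northing = 2634503.
Only Coral satisfies 639000 ≤ easting ≤ 649457 and 2632691 ≤ northing ≤ 2646000.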